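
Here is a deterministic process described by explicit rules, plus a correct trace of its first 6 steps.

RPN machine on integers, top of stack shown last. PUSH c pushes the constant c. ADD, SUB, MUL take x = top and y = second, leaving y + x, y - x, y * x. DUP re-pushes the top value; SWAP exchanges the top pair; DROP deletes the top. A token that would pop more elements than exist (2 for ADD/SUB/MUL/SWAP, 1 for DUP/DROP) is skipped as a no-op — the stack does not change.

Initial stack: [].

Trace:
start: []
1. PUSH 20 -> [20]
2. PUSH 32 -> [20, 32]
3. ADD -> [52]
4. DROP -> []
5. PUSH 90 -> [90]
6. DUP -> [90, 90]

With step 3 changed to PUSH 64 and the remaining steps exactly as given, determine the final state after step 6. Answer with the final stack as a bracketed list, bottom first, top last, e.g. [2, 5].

[20, 32, 90, 90]

(re-executing from step 3 with the substitution; state before step 3: [20, 32])
3. PUSH 64 -> [20, 32, 64]
4. DROP -> [20, 32]
5. PUSH 90 -> [20, 32, 90]
6. DUP -> [20, 32, 90, 90]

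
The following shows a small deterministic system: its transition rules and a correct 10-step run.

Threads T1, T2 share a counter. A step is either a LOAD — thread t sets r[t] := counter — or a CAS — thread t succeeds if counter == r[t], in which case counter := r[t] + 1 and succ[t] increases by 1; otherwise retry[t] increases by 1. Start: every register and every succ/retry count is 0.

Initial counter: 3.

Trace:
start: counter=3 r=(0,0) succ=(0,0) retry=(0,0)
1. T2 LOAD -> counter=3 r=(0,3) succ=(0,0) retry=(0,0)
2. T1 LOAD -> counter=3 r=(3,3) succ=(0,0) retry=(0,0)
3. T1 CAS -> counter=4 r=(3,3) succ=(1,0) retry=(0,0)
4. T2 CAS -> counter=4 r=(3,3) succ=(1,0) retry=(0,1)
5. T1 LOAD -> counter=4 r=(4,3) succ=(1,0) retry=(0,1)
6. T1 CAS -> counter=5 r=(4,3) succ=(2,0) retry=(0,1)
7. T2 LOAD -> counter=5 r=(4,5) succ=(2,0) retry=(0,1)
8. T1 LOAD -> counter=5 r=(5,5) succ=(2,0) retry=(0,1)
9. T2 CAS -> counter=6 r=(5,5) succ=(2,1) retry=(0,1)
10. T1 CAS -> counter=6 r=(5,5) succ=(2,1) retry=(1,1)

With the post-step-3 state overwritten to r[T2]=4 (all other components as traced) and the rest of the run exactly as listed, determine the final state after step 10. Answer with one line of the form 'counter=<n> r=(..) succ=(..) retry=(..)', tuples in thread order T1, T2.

state after step 3 := counter=4 r=(3,4) succ=(1,0) retry=(0,0)
4. T2 CAS -> counter=5 r=(3,4) succ=(1,1) retry=(0,0)
5. T1 LOAD -> counter=5 r=(5,4) succ=(1,1) retry=(0,0)
6. T1 CAS -> counter=6 r=(5,4) succ=(2,1) retry=(0,0)
7. T2 LOAD -> counter=6 r=(5,6) succ=(2,1) retry=(0,0)
8. T1 LOAD -> counter=6 r=(6,6) succ=(2,1) retry=(0,0)
9. T2 CAS -> counter=7 r=(6,6) succ=(2,2) retry=(0,0)
10. T1 CAS -> counter=7 r=(6,6) succ=(2,2) retry=(1,0)

counter=7 r=(6,6) succ=(2,2) retry=(1,0)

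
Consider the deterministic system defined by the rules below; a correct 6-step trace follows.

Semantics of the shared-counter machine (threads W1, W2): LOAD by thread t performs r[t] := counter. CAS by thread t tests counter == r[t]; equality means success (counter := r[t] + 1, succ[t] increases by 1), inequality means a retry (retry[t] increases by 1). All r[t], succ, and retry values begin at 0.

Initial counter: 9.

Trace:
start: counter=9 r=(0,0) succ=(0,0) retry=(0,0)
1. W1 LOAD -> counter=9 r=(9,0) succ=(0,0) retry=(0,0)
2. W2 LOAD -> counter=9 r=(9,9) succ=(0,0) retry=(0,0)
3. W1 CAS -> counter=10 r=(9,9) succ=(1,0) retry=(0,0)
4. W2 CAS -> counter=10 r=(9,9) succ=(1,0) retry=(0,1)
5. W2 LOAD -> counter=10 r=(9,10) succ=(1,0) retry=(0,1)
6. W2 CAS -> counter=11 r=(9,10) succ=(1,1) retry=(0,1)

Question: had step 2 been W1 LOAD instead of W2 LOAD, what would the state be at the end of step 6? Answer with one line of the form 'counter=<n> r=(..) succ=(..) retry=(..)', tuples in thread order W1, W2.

(re-executing from step 2 with the substitution; state before step 2: counter=9 r=(9,0) succ=(0,0) retry=(0,0))
2. W1 LOAD -> counter=9 r=(9,0) succ=(0,0) retry=(0,0)
3. W1 CAS -> counter=10 r=(9,0) succ=(1,0) retry=(0,0)
4. W2 CAS -> counter=10 r=(9,0) succ=(1,0) retry=(0,1)
5. W2 LOAD -> counter=10 r=(9,10) succ=(1,0) retry=(0,1)
6. W2 CAS -> counter=11 r=(9,10) succ=(1,1) retry=(0,1)

counter=11 r=(9,10) succ=(1,1) retry=(0,1)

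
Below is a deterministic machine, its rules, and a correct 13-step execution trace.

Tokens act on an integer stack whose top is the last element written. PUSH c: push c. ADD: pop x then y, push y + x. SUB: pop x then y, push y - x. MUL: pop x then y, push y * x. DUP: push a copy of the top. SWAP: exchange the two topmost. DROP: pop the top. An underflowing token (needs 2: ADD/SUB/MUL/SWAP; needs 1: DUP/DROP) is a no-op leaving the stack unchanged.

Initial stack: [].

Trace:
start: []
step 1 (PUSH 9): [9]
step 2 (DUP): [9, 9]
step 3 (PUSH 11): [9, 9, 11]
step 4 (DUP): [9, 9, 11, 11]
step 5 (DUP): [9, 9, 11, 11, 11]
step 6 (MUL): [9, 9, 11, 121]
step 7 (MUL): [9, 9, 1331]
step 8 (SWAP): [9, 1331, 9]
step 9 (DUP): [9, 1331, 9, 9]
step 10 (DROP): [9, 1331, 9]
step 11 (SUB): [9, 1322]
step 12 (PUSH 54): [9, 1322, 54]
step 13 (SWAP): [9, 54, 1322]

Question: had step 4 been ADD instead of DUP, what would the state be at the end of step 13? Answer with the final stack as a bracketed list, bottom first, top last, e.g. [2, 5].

[54, 3600]

(re-executing from step 4 with the substitution; state before step 4: [9, 9, 11])
step 4 (ADD): [9, 20]
step 5 (DUP): [9, 20, 20]
step 6 (MUL): [9, 400]
step 7 (MUL): [3600]
step 8 (SWAP): [3600]
step 9 (DUP): [3600, 3600]
step 10 (DROP): [3600]
step 11 (SUB): [3600]
step 12 (PUSH 54): [3600, 54]
step 13 (SWAP): [54, 3600]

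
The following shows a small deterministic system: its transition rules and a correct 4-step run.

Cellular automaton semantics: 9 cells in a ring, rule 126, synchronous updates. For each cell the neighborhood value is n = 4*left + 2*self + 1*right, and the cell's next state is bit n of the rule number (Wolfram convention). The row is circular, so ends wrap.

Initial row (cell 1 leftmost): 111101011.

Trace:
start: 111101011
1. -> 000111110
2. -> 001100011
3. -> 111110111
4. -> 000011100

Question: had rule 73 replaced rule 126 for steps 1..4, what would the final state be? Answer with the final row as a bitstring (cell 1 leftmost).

(re-executing steps 1..4 under rule 73; state before step 1: 111101011)
1. -> 000100010
2. -> 110001000
3. -> 110100010
4. -> 110001000

110001000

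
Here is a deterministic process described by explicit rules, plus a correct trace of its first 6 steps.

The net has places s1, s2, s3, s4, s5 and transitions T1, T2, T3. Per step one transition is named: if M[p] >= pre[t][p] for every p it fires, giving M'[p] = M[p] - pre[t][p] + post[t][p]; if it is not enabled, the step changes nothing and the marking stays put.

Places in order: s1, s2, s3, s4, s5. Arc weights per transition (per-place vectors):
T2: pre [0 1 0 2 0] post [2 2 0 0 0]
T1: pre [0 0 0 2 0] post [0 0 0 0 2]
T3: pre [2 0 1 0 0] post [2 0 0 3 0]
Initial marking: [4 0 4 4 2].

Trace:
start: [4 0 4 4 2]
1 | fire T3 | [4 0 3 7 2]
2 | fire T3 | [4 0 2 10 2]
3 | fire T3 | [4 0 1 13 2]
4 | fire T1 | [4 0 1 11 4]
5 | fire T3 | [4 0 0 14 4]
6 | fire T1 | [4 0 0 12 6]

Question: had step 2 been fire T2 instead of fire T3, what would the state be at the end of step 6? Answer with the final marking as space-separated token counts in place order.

4 0 1 9 6

(re-executing from step 2 with the substitution; state before step 2: [4 0 3 7 2])
2 | fire T2 | [4 0 3 7 2]
3 | fire T3 | [4 0 2 10 2]
4 | fire T1 | [4 0 2 8 4]
5 | fire T3 | [4 0 1 11 4]
6 | fire T1 | [4 0 1 9 6]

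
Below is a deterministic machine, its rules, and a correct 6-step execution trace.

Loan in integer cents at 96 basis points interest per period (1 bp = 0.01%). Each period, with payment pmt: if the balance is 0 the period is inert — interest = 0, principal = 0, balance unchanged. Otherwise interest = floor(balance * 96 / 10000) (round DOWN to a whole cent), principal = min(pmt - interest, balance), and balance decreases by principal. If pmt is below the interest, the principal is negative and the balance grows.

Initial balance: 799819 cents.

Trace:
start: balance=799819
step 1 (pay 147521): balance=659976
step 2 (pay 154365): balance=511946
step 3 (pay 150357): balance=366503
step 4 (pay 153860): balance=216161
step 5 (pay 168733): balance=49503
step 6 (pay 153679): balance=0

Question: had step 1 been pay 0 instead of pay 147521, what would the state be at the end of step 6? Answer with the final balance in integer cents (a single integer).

(re-executing from step 1 with the substitution; state before step 1: balance=799819)
step 1 (pay 0): balance=807497
step 2 (pay 154365): balance=660883
step 3 (pay 150357): balance=516870
step 4 (pay 153860): balance=367971
step 5 (pay 168733): balance=202770
step 6 (pay 153679): balance=51037

51037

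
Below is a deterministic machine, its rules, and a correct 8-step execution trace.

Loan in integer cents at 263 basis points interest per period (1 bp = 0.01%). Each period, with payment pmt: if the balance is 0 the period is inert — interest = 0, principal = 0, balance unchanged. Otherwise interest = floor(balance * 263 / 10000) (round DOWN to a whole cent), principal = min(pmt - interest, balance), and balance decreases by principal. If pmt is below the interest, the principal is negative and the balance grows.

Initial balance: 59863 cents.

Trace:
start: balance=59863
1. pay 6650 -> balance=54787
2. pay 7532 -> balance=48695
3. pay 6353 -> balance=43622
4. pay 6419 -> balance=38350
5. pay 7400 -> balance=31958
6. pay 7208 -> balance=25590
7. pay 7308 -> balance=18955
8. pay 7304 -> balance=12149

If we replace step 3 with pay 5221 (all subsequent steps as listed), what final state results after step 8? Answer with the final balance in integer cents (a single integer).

13438

(re-executing from step 3 with the substitution; state before step 3: balance=48695)
3. pay 5221 -> balance=44754
4. pay 6419 -> balance=39512
5. pay 7400 -> balance=33151
6. pay 7208 -> balance=26814
7. pay 7308 -> balance=20211
8. pay 7304 -> balance=13438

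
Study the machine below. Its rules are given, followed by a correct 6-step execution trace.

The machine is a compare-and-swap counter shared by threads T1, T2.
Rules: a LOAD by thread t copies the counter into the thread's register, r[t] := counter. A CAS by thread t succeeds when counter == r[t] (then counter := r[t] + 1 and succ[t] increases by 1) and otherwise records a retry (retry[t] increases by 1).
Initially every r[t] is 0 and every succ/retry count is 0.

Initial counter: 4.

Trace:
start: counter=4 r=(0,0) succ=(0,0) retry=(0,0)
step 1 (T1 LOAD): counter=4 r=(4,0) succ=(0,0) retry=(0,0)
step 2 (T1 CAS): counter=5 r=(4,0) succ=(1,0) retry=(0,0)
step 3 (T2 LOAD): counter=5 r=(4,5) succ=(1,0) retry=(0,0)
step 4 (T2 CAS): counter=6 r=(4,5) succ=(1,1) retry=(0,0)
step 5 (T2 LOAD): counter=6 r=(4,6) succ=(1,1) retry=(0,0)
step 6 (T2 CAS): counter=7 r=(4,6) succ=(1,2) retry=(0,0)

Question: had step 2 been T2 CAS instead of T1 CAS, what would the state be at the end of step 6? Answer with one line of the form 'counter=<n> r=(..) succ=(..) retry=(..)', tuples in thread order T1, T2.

counter=6 r=(4,5) succ=(0,2) retry=(0,1)

(re-executing from step 2 with the substitution; state before step 2: counter=4 r=(4,0) succ=(0,0) retry=(0,0))
step 2 (T2 CAS): counter=4 r=(4,0) succ=(0,0) retry=(0,1)
step 3 (T2 LOAD): counter=4 r=(4,4) succ=(0,0) retry=(0,1)
step 4 (T2 CAS): counter=5 r=(4,4) succ=(0,1) retry=(0,1)
step 5 (T2 LOAD): counter=5 r=(4,5) succ=(0,1) retry=(0,1)
step 6 (T2 CAS): counter=6 r=(4,5) succ=(0,2) retry=(0,1)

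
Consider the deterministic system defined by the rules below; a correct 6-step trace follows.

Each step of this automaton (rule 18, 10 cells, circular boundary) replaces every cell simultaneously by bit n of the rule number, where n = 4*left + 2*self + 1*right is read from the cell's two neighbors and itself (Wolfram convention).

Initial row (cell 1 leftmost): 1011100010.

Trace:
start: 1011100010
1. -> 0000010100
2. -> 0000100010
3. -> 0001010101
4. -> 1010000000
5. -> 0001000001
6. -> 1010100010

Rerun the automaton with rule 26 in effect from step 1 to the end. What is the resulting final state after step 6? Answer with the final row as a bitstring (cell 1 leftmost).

1000100101

(re-executing steps 1..6 under rule 26; state before step 1: 1011100010)
1. -> 0010010100
2. -> 0101100010
3. -> 1001010101
4. -> 0110000001
5. -> 0101000010
6. -> 1000100101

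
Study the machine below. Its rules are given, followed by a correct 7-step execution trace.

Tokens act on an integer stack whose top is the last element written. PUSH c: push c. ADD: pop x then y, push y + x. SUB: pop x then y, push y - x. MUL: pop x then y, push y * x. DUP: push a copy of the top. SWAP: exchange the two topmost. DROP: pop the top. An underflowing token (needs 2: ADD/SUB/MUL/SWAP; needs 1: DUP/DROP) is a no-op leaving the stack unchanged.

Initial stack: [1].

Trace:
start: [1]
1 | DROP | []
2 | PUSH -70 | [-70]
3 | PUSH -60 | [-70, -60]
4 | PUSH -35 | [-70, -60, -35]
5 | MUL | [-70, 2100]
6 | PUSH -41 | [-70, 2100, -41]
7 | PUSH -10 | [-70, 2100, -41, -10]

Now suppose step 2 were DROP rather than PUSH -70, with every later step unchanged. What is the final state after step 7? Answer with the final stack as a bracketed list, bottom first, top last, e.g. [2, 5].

(re-executing from step 2 with the substitution; state before step 2: [])
2 | DROP | []
3 | PUSH -60 | [-60]
4 | PUSH -35 | [-60, -35]
5 | MUL | [2100]
6 | PUSH -41 | [2100, -41]
7 | PUSH -10 | [2100, -41, -10]

[2100, -41, -10]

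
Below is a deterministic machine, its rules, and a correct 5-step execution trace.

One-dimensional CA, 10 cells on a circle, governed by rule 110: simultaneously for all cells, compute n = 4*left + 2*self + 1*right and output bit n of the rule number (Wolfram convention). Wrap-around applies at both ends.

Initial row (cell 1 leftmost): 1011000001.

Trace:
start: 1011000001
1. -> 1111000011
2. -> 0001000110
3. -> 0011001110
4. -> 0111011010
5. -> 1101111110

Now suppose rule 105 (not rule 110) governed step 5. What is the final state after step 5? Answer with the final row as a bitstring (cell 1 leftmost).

0101111100

(re-executing step 5 under rule 105; state before step 5: 0111011010)
5. -> 0101111100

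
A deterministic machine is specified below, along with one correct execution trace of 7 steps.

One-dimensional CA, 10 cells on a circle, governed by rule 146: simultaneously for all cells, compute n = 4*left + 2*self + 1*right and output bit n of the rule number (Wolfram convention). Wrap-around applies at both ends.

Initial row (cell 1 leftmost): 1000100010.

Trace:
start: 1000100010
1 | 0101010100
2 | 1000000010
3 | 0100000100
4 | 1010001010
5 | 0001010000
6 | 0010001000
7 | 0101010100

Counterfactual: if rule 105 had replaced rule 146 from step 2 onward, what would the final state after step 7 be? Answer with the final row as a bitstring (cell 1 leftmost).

(re-executing steps 2..7 under rule 105; state before step 2: 0101010100)
2 | 0010101001
3 | 0001010000
4 | 1100100111
5 | 0100000100
6 | 0001110001
7 | 0101010100

0101010100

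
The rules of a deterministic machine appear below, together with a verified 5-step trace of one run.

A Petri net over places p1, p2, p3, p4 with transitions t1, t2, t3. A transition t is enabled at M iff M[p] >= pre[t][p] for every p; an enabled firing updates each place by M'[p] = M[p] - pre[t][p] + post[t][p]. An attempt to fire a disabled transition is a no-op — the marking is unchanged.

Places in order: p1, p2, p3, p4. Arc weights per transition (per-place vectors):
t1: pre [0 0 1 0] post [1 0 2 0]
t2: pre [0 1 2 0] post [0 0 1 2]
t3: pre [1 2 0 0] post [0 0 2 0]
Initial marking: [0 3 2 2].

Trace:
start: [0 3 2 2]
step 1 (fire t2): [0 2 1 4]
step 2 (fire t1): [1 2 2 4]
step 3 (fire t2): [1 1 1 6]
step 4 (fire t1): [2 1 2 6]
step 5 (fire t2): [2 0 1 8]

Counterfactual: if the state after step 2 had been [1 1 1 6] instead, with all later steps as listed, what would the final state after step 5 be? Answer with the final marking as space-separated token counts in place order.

2 0 1 8

state after step 2 := [1 1 1 6]
step 3 (fire t2): [1 1 1 6]
step 4 (fire t1): [2 1 2 6]
step 5 (fire t2): [2 0 1 8]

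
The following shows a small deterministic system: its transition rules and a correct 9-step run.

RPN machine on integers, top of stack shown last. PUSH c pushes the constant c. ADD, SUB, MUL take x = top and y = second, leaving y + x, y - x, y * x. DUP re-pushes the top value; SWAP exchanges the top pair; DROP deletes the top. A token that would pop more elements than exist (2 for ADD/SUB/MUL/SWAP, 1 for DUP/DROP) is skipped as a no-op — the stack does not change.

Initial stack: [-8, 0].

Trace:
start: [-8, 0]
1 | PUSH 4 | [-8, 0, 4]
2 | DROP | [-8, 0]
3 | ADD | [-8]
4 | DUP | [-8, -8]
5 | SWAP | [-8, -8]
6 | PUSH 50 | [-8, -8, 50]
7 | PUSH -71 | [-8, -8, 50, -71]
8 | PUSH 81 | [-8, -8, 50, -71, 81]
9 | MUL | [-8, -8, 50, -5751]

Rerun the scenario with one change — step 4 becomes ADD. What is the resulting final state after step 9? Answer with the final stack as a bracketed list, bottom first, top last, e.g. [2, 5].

(re-executing from step 4 with the substitution; state before step 4: [-8])
4 | ADD | [-8]
5 | SWAP | [-8]
6 | PUSH 50 | [-8, 50]
7 | PUSH -71 | [-8, 50, -71]
8 | PUSH 81 | [-8, 50, -71, 81]
9 | MUL | [-8, 50, -5751]

[-8, 50, -5751]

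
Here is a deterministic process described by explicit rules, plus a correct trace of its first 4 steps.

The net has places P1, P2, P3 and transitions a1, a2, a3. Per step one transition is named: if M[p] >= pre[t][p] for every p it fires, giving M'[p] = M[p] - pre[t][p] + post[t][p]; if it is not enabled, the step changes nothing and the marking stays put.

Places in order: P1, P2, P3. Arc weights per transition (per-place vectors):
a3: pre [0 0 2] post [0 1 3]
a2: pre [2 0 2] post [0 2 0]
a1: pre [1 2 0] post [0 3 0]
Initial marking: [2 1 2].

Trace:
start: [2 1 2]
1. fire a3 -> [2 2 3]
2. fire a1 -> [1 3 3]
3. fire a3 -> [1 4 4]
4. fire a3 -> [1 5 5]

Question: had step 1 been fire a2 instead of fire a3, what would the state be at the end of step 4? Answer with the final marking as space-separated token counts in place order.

0 3 0

(re-executing from step 1 with the substitution; state before step 1: [2 1 2])
1. fire a2 -> [0 3 0]
2. fire a1 -> [0 3 0]
3. fire a3 -> [0 3 0]
4. fire a3 -> [0 3 0]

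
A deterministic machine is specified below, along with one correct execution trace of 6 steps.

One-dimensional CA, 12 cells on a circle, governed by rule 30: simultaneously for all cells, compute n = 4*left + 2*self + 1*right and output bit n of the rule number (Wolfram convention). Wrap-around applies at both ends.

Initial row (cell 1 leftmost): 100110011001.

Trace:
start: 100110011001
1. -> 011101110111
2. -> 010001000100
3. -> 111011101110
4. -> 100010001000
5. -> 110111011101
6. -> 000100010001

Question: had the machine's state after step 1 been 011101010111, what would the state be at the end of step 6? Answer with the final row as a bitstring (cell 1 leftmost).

state after step 1 := 011101010111
2. -> 010001010100
3. -> 111011010110
4. -> 100010010100
5. -> 110111110111
6. -> 000100000100

000100000100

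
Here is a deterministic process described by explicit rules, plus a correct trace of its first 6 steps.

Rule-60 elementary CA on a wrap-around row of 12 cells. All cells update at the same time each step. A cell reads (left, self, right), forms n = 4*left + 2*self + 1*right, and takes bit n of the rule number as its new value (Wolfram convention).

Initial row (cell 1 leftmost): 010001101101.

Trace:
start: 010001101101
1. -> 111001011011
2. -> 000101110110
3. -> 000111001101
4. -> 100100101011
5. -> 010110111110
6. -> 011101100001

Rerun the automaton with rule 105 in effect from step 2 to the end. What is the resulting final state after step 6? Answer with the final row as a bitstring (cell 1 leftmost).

(re-executing steps 2..6 under rule 105; state before step 2: 111001011011)
2. -> 001000111110
3. -> 100010100010
4. -> 001001001001
5. -> 000000000000
6. -> 111111111111

111111111111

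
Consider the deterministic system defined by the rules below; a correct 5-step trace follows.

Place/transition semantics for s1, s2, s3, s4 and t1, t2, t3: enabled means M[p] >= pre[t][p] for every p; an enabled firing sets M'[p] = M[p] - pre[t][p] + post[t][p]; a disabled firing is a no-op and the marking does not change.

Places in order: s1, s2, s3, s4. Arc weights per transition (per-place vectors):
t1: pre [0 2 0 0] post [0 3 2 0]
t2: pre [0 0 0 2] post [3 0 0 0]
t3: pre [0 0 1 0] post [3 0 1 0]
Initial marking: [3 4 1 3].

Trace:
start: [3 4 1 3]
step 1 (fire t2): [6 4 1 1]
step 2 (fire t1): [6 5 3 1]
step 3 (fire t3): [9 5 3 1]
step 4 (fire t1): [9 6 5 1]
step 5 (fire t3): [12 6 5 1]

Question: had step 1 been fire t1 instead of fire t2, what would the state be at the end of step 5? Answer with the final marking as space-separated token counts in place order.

(re-executing from step 1 with the substitution; state before step 1: [3 4 1 3])
step 1 (fire t1): [3 5 3 3]
step 2 (fire t1): [3 6 5 3]
step 3 (fire t3): [6 6 5 3]
step 4 (fire t1): [6 7 7 3]
step 5 (fire t3): [9 7 7 3]

9 7 7 3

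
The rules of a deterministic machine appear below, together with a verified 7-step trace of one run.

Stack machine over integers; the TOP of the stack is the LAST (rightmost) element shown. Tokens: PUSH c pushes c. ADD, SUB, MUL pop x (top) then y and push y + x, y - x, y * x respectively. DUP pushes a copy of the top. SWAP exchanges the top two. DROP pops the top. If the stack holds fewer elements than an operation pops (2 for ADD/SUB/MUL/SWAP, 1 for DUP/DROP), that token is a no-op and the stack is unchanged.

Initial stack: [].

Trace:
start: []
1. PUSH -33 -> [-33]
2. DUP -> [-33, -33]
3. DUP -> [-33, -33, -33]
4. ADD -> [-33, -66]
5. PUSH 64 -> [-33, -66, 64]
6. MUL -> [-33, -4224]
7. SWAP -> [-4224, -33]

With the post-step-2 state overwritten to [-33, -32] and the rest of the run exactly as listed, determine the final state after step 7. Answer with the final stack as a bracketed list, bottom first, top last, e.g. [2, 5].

[-4096, -33]

state after step 2 := [-33, -32]
3. DUP -> [-33, -32, -32]
4. ADD -> [-33, -64]
5. PUSH 64 -> [-33, -64, 64]
6. MUL -> [-33, -4096]
7. SWAP -> [-4096, -33]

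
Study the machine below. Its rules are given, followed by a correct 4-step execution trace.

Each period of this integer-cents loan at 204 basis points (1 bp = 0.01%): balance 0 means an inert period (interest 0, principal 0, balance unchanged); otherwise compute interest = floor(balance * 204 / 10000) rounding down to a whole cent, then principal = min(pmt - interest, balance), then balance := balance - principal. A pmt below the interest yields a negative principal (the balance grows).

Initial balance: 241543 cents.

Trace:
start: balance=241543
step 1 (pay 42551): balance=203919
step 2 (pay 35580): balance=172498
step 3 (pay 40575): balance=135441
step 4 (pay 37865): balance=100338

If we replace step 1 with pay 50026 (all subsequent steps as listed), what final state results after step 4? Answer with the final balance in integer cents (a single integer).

(re-executing from step 1 with the substitution; state before step 1: balance=241543)
step 1 (pay 50026): balance=196444
step 2 (pay 35580): balance=164871
step 3 (pay 40575): balance=127659
step 4 (pay 37865): balance=92398

92398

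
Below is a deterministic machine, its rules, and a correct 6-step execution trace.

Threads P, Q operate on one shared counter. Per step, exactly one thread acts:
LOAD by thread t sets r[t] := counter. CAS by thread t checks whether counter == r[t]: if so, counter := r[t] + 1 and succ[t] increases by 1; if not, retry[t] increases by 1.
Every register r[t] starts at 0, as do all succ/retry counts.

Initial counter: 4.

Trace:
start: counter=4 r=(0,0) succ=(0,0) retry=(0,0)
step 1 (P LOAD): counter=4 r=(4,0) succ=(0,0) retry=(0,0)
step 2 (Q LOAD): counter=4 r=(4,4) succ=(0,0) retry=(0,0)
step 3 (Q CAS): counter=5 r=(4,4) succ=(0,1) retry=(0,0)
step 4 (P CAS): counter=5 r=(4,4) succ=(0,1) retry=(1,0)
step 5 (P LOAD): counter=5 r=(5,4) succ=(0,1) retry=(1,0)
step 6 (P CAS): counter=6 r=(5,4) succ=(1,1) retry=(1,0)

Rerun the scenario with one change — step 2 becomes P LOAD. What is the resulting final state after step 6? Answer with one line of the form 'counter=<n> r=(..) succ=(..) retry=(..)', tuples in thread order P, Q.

counter=6 r=(5,0) succ=(2,0) retry=(0,1)

(re-executing from step 2 with the substitution; state before step 2: counter=4 r=(4,0) succ=(0,0) retry=(0,0))
step 2 (P LOAD): counter=4 r=(4,0) succ=(0,0) retry=(0,0)
step 3 (Q CAS): counter=4 r=(4,0) succ=(0,0) retry=(0,1)
step 4 (P CAS): counter=5 r=(4,0) succ=(1,0) retry=(0,1)
step 5 (P LOAD): counter=5 r=(5,0) succ=(1,0) retry=(0,1)
step 6 (P CAS): counter=6 r=(5,0) succ=(2,0) retry=(0,1)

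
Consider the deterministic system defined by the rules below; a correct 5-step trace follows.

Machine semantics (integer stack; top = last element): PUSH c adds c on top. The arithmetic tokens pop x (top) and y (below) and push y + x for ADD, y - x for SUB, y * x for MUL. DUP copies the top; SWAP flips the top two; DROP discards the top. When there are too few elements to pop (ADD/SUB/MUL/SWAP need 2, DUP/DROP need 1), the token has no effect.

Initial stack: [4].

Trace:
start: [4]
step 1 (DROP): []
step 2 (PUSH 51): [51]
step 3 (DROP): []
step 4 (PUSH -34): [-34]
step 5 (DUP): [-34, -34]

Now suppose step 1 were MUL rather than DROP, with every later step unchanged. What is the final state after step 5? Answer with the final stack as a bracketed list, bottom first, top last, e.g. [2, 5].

[4, -34, -34]

(re-executing from step 1 with the substitution; state before step 1: [4])
step 1 (MUL): [4]
step 2 (PUSH 51): [4, 51]
step 3 (DROP): [4]
step 4 (PUSH -34): [4, -34]
step 5 (DUP): [4, -34, -34]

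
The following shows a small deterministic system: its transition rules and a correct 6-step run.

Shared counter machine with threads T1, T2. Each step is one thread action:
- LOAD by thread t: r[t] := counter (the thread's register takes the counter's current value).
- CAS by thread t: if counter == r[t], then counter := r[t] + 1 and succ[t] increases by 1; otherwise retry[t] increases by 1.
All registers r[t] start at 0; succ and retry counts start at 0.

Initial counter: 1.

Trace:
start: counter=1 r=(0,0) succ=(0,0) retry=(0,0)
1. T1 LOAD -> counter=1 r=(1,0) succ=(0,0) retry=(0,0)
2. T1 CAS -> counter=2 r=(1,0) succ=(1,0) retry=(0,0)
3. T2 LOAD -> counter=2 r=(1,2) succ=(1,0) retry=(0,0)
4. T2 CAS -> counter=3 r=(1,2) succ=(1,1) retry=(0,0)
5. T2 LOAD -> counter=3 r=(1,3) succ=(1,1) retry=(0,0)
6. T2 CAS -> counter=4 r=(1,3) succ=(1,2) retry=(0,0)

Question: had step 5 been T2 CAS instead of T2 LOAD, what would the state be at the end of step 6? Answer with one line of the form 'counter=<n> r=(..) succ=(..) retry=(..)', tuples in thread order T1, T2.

(re-executing from step 5 with the substitution; state before step 5: counter=3 r=(1,2) succ=(1,1) retry=(0,0))
5. T2 CAS -> counter=3 r=(1,2) succ=(1,1) retry=(0,1)
6. T2 CAS -> counter=3 r=(1,2) succ=(1,1) retry=(0,2)

counter=3 r=(1,2) succ=(1,1) retry=(0,2)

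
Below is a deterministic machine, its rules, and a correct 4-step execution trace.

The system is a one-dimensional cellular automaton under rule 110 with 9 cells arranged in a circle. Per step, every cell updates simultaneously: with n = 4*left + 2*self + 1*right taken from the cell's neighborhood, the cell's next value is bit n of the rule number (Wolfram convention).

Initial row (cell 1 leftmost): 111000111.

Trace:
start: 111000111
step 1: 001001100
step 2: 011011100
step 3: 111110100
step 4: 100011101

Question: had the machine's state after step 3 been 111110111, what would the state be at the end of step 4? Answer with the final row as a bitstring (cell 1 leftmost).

state after step 3 := 111110111
step 4: 000011100

000011100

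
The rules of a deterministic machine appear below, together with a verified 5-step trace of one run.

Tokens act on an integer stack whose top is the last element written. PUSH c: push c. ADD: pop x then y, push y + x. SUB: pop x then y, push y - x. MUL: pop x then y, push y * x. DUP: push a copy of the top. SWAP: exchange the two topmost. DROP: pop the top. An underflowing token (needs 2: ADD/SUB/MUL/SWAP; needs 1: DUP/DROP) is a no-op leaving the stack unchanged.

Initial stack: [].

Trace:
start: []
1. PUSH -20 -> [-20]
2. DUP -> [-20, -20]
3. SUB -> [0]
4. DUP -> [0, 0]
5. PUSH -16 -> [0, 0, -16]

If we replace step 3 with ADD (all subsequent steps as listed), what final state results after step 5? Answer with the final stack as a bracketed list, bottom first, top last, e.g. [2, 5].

(re-executing from step 3 with the substitution; state before step 3: [-20, -20])
3. ADD -> [-40]
4. DUP -> [-40, -40]
5. PUSH -16 -> [-40, -40, -16]

[-40, -40, -16]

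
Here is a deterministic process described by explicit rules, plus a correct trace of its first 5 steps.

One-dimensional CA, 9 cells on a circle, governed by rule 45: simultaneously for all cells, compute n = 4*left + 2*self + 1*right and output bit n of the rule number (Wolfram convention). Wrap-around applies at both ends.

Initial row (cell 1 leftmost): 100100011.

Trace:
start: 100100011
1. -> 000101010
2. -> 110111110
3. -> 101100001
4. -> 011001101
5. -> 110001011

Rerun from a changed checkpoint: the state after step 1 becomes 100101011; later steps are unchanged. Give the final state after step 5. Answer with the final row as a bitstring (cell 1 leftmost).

state after step 1 := 100101011
2. -> 000111110
3. -> 110100000
4. -> 101101110
5. -> 111011001

111011001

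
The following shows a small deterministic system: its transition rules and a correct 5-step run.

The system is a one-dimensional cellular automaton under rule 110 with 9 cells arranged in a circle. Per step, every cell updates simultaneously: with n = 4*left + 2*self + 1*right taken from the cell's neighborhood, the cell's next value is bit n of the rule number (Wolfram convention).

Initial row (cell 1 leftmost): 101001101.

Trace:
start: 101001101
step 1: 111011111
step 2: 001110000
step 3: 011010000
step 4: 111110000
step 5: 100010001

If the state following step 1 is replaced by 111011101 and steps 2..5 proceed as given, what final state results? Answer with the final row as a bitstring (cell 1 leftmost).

000011100

state after step 1 := 111011101
step 2: 001110111
step 3: 011011101
step 4: 111110111
step 5: 000011100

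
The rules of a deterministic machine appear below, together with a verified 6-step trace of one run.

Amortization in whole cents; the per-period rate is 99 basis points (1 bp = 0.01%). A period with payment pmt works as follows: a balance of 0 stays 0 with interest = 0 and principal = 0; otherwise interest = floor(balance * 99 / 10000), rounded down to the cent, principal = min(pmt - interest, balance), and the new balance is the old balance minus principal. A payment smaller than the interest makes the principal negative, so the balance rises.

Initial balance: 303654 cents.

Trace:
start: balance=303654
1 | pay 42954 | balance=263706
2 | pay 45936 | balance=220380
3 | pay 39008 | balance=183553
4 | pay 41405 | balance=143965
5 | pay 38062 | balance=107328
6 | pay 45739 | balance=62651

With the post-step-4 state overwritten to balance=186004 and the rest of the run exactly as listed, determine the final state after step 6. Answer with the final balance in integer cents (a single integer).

state after step 4 := balance=186004
5 | pay 38062 | balance=149783
6 | pay 45739 | balance=105526

105526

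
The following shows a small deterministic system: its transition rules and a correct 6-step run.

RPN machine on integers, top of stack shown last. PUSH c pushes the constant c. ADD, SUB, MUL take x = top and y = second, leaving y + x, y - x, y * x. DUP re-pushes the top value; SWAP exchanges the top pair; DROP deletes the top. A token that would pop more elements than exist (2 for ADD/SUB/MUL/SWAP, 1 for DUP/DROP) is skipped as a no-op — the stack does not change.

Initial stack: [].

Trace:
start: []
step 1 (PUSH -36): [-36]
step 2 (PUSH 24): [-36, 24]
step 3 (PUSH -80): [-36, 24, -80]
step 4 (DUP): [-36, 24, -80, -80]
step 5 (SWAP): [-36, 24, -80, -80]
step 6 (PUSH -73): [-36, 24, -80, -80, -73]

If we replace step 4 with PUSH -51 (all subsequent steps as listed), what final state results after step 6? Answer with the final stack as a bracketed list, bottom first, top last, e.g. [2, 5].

[-36, 24, -51, -80, -73]

(re-executing from step 4 with the substitution; state before step 4: [-36, 24, -80])
step 4 (PUSH -51): [-36, 24, -80, -51]
step 5 (SWAP): [-36, 24, -51, -80]
step 6 (PUSH -73): [-36, 24, -51, -80, -73]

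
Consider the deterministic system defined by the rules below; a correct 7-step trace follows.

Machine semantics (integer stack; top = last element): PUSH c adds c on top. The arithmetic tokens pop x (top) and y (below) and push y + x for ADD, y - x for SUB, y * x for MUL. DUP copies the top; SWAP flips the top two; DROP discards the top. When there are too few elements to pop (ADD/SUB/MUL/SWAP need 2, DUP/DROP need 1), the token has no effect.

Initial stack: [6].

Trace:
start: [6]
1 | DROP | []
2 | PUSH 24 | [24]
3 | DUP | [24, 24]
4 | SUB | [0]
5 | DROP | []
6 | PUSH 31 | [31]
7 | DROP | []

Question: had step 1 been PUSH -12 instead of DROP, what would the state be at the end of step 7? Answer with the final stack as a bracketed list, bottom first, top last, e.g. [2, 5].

[6, -12]

(re-executing from step 1 with the substitution; state before step 1: [6])
1 | PUSH -12 | [6, -12]
2 | PUSH 24 | [6, -12, 24]
3 | DUP | [6, -12, 24, 24]
4 | SUB | [6, -12, 0]
5 | DROP | [6, -12]
6 | PUSH 31 | [6, -12, 31]
7 | DROP | [6, -12]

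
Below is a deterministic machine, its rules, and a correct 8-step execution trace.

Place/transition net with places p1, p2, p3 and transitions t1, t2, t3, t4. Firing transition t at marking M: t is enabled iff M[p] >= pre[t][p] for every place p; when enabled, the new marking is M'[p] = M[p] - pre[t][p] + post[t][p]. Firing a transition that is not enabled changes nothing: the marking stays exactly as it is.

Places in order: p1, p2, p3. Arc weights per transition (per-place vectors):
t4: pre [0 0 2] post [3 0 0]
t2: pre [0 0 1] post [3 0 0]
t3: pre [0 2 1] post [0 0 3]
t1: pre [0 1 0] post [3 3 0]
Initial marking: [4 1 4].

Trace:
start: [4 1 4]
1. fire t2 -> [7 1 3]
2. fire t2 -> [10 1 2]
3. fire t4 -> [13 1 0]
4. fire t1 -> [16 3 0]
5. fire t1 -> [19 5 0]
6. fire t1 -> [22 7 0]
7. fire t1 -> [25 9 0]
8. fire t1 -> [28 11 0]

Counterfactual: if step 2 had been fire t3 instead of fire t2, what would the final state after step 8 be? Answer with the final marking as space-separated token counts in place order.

25 11 1

(re-executing from step 2 with the substitution; state before step 2: [7 1 3])
2. fire t3 -> [7 1 3]
3. fire t4 -> [10 1 1]
4. fire t1 -> [13 3 1]
5. fire t1 -> [16 5 1]
6. fire t1 -> [19 7 1]
7. fire t1 -> [22 9 1]
8. fire t1 -> [25 11 1]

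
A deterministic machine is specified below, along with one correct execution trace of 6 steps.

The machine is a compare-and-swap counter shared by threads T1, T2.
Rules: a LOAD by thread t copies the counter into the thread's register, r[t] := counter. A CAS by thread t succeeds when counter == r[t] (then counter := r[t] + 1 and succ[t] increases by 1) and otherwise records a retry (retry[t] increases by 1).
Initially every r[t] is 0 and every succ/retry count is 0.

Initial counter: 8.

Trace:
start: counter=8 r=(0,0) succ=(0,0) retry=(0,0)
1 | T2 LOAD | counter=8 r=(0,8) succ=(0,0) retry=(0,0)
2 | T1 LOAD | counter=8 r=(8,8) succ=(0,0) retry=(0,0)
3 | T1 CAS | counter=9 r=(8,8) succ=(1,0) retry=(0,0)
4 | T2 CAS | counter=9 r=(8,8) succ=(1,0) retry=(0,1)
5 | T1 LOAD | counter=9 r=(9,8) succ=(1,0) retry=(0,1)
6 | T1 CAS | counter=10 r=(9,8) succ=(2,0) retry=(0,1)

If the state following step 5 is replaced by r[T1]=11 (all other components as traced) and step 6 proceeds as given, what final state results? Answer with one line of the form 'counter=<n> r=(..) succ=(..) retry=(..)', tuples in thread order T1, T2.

counter=9 r=(11,8) succ=(1,0) retry=(1,1)

state after step 5 := counter=9 r=(11,8) succ=(1,0) retry=(0,1)
6 | T1 CAS | counter=9 r=(11,8) succ=(1,0) retry=(1,1)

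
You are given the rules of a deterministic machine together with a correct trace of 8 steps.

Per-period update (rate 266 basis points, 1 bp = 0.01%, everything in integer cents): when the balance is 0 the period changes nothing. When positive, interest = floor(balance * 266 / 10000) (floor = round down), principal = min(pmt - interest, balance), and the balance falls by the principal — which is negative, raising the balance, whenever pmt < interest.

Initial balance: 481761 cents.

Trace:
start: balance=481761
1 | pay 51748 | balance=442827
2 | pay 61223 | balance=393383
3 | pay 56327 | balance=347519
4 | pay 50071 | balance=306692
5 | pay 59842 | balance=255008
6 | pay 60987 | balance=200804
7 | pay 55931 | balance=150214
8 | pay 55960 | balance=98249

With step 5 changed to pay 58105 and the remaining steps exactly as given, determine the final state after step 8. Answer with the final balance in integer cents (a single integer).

100128

(re-executing from step 5 with the substitution; state before step 5: balance=306692)
5 | pay 58105 | balance=256745
6 | pay 60987 | balance=202587
7 | pay 55931 | balance=152044
8 | pay 55960 | balance=100128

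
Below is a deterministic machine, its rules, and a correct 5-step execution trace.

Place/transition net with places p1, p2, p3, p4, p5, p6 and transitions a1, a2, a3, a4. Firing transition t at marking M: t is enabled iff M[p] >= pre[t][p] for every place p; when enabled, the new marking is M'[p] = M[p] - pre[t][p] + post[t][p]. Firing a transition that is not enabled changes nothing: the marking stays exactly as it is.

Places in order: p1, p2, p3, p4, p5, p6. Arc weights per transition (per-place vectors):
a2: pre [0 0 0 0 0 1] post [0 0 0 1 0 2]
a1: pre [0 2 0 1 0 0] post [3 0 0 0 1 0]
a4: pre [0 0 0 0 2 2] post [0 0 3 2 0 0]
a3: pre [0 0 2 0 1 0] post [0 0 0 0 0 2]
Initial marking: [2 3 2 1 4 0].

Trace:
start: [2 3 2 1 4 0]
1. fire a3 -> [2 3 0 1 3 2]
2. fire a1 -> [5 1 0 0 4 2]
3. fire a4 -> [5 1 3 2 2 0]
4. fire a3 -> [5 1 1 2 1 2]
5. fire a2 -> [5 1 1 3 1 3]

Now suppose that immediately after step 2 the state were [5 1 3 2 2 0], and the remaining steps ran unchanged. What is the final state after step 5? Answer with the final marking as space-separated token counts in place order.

state after step 2 := [5 1 3 2 2 0]
3. fire a4 -> [5 1 3 2 2 0]
4. fire a3 -> [5 1 1 2 1 2]
5. fire a2 -> [5 1 1 3 1 3]

5 1 1 3 1 3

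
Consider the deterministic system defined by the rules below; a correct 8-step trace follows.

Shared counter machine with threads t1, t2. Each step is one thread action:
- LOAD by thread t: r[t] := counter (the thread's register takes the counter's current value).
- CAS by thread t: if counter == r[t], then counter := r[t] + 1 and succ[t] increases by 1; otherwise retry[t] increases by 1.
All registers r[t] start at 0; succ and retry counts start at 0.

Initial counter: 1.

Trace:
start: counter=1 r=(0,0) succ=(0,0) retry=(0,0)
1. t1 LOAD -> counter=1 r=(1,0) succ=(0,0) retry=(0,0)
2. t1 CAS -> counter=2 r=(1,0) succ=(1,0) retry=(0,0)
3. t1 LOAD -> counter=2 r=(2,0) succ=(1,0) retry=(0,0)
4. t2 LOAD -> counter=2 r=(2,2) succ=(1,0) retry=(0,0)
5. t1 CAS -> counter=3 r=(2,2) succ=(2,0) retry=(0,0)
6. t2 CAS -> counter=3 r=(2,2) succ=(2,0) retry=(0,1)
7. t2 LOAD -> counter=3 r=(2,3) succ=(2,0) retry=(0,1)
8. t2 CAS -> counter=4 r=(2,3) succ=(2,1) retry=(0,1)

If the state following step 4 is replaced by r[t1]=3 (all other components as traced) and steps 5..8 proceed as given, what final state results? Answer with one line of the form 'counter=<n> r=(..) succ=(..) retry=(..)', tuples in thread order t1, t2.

counter=4 r=(3,3) succ=(1,2) retry=(1,0)

state after step 4 := counter=2 r=(3,2) succ=(1,0) retry=(0,0)
5. t1 CAS -> counter=2 r=(3,2) succ=(1,0) retry=(1,0)
6. t2 CAS -> counter=3 r=(3,2) succ=(1,1) retry=(1,0)
7. t2 LOAD -> counter=3 r=(3,3) succ=(1,1) retry=(1,0)
8. t2 CAS -> counter=4 r=(3,3) succ=(1,2) retry=(1,0)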